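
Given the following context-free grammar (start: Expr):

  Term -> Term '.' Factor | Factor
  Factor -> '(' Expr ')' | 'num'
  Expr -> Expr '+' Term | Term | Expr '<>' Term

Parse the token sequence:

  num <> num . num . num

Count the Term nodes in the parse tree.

[Expr [Expr [Term [Factor num]]] <> [Term [Term [Term [Factor num]] . [Factor num]] . [Factor num]]]

4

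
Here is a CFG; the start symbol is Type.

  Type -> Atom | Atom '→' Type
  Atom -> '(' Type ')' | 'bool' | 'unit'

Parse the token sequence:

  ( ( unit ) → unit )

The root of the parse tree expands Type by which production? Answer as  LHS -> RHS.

[Type [Atom ( [Type [Atom ( [Type [Atom unit]] )] → [Type [Atom unit]]] )]]

Type -> Atom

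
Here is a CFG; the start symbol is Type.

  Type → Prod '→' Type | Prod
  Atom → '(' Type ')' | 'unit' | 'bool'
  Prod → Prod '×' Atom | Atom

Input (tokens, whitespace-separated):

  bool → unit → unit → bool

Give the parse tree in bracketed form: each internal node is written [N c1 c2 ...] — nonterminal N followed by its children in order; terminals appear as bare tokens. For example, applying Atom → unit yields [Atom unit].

Type
Prod → Type
Atom → Type
bool → Type
bool → Prod → Type
bool → Atom → Type
bool → unit → Type
bool → unit → Prod → Type
bool → unit → Atom → Type
bool → unit → unit → Type
bool → unit → unit → Prod
bool → unit → unit → Atom
bool → unit → unit → bool

[Type [Prod [Atom bool]] → [Type [Prod [Atom unit]] → [Type [Prod [Atom unit]] → [Type [Prod [Atom bool]]]]]]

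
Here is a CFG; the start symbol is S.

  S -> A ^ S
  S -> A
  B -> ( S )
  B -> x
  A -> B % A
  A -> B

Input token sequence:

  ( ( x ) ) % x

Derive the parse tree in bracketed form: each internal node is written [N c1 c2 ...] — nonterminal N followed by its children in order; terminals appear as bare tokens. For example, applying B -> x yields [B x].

S
A
B % A
( S ) % A
( A ) % A
( B ) % A
( ( S ) ) % A
( ( A ) ) % A
( ( B ) ) % A
( ( x ) ) % A
( ( x ) ) % B
( ( x ) ) % x

[S [A [B ( [S [A [B ( [S [A [B x]]] )]]] )] % [A [B x]]]]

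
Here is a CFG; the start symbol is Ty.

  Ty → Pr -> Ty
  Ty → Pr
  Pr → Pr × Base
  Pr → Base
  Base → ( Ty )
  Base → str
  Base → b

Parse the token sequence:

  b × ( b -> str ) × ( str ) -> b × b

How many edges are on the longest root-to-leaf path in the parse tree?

8

[Ty [Pr [Pr [Pr [Base b]] × [Base ( [Ty [Pr [Base b]] -> [Ty [Pr [Base str]]]] )]] × [Base ( [Ty [Pr [Base str]]] )]] -> [Ty [Pr [Pr [Base b]] × [Base b]]]]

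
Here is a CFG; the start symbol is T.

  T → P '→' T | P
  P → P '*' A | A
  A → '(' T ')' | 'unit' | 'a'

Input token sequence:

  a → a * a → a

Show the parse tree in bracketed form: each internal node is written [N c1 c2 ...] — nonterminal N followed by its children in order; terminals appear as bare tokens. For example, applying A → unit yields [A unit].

T
P → T
A → T
a → T
a → P → T
a → P * A → T
a → A * A → T
a → a * A → T
a → a * a → T
a → a * a → P
a → a * a → A
a → a * a → a

[T [P [A a]] → [T [P [P [A a]] * [A a]] → [T [P [A a]]]]]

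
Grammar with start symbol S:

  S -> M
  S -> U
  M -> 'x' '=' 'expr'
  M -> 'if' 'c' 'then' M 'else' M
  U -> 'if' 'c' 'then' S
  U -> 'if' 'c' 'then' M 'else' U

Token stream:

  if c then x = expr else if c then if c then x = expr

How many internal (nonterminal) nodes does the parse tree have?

[S [U if c then [M x = expr] else [U if c then [S [U if c then [S [M x = expr]]]]]]]

8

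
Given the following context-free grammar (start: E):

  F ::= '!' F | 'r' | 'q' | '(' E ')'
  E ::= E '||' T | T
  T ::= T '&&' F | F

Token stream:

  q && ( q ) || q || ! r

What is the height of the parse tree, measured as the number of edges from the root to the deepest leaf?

[E [E [E [T [T [F q]] && [F ( [E [T [F q]]] )]]] || [T [F q]]] || [T [F ! [F r]]]]

8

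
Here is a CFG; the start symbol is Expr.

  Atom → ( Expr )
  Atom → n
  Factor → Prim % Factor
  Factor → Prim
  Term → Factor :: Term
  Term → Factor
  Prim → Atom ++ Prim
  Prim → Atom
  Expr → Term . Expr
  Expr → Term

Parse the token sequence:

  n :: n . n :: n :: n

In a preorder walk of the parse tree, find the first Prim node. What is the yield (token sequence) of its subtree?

n

[Expr [Term [Factor [Prim [Atom n]]] :: [Term [Factor [Prim [Atom n]]]]] . [Expr [Term [Factor [Prim [Atom n]]] :: [Term [Factor [Prim [Atom n]]] :: [Term [Factor [Prim [Atom n]]]]]]]]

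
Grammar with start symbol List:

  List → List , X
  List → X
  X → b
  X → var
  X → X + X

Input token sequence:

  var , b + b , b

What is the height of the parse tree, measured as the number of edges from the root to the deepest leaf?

[List [List [List [X var]] , [X [X b] + [X b]]] , [X b]]

4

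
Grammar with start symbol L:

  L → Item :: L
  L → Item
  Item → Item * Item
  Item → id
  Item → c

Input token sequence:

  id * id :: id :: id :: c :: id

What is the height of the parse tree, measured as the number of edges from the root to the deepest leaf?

6

[L [Item [Item id] * [Item id]] :: [L [Item id] :: [L [Item id] :: [L [Item c] :: [L [Item id]]]]]]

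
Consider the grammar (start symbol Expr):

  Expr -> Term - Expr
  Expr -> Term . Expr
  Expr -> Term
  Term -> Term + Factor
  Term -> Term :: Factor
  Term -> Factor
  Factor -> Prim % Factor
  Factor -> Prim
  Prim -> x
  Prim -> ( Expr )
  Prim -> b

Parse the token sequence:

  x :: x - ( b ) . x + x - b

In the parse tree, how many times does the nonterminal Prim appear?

7

[Expr [Term [Term [Factor [Prim x]]] :: [Factor [Prim x]]] - [Expr [Term [Factor [Prim ( [Expr [Term [Factor [Prim b]]]] )]]] . [Expr [Term [Term [Factor [Prim x]]] + [Factor [Prim x]]] - [Expr [Term [Factor [Prim b]]]]]]]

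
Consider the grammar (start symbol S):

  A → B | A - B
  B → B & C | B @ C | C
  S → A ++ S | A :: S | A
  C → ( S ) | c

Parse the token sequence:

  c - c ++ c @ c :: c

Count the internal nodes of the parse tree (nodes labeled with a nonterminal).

17

[S [A [A [B [C c]]] - [B [C c]]] ++ [S [A [B [B [C c]] @ [C c]]] :: [S [A [B [C c]]]]]]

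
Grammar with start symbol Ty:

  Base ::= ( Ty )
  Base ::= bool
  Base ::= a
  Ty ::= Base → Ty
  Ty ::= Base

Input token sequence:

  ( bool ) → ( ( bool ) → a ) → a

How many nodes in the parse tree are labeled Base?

[Ty [Base ( [Ty [Base bool]] )] → [Ty [Base ( [Ty [Base ( [Ty [Base bool]] )] → [Ty [Base a]]] )] → [Ty [Base a]]]]

7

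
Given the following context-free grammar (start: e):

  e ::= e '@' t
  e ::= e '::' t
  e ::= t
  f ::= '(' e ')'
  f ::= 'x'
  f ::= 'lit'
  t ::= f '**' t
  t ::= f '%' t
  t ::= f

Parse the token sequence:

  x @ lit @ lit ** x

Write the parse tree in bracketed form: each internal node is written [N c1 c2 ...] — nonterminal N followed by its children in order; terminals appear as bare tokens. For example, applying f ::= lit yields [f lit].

e
e @ t
e @ t @ t
t @ t @ t
f @ t @ t
x @ t @ t
x @ f @ t
x @ lit @ t
x @ lit @ f ** t
x @ lit @ lit ** t
x @ lit @ lit ** f
x @ lit @ lit ** x

[e [e [e [t [f x]]] @ [t [f lit]]] @ [t [f lit] ** [t [f x]]]]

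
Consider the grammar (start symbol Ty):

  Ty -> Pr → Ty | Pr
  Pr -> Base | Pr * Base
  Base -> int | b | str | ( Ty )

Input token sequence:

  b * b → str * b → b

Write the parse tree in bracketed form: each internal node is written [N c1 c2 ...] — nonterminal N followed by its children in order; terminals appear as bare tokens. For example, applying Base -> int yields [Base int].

Ty
Pr → Ty
Pr * Base → Ty
Base * Base → Ty
b * Base → Ty
b * b → Ty
b * b → Pr → Ty
b * b → Pr * Base → Ty
b * b → Base * Base → Ty
b * b → str * Base → Ty
b * b → str * b → Ty
b * b → str * b → Pr
b * b → str * b → Base
b * b → str * b → b

[Ty [Pr [Pr [Base b]] * [Base b]] → [Ty [Pr [Pr [Base str]] * [Base b]] → [Ty [Pr [Base b]]]]]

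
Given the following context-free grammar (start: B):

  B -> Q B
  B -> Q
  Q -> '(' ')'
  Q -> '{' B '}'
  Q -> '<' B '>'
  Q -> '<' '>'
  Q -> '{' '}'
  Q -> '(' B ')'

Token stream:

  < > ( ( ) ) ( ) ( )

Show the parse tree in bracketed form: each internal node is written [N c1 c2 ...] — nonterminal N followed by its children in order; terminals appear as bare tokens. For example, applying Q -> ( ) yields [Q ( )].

[B [Q < >] [B [Q ( [B [Q ( )]] )] [B [Q ( )] [B [Q ( )]]]]]

B
Q B
< > B
< > Q B
< > ( B ) B
< > ( Q ) B
< > ( ( ) ) B
< > ( ( ) ) Q B
< > ( ( ) ) ( ) B
< > ( ( ) ) ( ) Q
< > ( ( ) ) ( ) ( )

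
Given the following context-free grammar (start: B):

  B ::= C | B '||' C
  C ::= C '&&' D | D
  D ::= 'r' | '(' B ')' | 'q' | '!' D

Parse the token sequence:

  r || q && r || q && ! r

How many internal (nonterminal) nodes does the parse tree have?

14

[B [B [B [C [D r]]] || [C [C [D q]] && [D r]]] || [C [C [D q]] && [D ! [D r]]]]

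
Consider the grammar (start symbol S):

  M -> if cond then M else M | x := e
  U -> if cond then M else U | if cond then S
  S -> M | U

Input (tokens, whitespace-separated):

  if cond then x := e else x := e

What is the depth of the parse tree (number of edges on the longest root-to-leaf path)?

[S [M if cond then [M x := e] else [M x := e]]]

3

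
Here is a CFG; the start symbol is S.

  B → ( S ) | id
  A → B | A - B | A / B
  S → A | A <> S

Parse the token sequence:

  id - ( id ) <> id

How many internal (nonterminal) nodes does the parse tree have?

[S [A [A [B id]] - [B ( [S [A [B id]]] )]] <> [S [A [B id]]]]

11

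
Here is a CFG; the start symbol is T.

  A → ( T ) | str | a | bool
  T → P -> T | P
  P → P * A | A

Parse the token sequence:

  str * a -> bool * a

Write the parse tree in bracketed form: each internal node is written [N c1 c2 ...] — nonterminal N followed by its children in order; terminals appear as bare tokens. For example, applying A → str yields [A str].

[T [P [P [A str]] * [A a]] -> [T [P [P [A bool]] * [A a]]]]

T
P -> T
P * A -> T
A * A -> T
str * A -> T
str * a -> T
str * a -> P
str * a -> P * A
str * a -> A * A
str * a -> bool * A
str * a -> bool * a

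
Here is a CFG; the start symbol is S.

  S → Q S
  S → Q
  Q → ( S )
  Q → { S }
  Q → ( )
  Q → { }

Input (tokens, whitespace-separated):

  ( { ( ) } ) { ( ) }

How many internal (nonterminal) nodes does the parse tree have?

10

[S [Q ( [S [Q { [S [Q ( )]] }]] )] [S [Q { [S [Q ( )]] }]]]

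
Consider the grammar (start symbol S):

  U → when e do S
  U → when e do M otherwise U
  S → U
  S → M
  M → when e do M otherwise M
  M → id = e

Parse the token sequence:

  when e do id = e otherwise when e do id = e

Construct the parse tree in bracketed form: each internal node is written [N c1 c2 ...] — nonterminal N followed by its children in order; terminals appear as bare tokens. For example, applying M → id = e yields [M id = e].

[S [U when e do [M id = e] otherwise [U when e do [S [M id = e]]]]]

S
U
when e do M otherwise U
when e do id = e otherwise U
when e do id = e otherwise when e do S
when e do id = e otherwise when e do M
when e do id = e otherwise when e do id = e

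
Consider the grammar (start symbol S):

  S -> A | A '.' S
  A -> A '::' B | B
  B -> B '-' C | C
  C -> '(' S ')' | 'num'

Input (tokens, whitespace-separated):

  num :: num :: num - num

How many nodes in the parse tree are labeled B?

[S [A [A [A [B [C num]]] :: [B [C num]]] :: [B [B [C num]] - [C num]]]]

4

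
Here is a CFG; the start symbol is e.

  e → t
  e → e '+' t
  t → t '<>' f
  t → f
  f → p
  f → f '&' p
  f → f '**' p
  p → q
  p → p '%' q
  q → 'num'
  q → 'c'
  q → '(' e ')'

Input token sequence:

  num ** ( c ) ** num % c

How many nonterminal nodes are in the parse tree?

[e [t [f [f [f [p [q num]]] ** [p [q ( [e [t [f [p [q c]]]]] )]]] ** [p [p [q num]] % [q c]]]]]

18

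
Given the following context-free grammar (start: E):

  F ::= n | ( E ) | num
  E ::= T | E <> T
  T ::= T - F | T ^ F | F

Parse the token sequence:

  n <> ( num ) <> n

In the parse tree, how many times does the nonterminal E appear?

4

[E [E [E [T [F n]]] <> [T [F ( [E [T [F num]]] )]]] <> [T [F n]]]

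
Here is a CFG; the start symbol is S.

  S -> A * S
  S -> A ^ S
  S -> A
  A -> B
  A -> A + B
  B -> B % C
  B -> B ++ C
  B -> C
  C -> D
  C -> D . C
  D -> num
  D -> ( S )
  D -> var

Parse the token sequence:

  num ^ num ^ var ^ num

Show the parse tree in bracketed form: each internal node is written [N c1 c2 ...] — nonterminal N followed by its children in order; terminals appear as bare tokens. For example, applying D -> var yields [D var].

[S [A [B [C [D num]]]] ^ [S [A [B [C [D num]]]] ^ [S [A [B [C [D var]]]] ^ [S [A [B [C [D num]]]]]]]]

S
A ^ S
B ^ S
C ^ S
D ^ S
num ^ S
num ^ A ^ S
num ^ B ^ S
num ^ C ^ S
num ^ D ^ S
num ^ num ^ S
num ^ num ^ A ^ S
num ^ num ^ B ^ S
num ^ num ^ C ^ S
num ^ num ^ D ^ S
num ^ num ^ var ^ S
num ^ num ^ var ^ A
num ^ num ^ var ^ B
num ^ num ^ var ^ C
num ^ num ^ var ^ D
num ^ num ^ var ^ num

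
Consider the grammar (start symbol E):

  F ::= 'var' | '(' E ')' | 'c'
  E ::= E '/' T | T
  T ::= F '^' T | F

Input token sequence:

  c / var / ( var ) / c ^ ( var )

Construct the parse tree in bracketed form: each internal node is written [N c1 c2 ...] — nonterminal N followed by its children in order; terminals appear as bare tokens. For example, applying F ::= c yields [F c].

[E [E [E [E [T [F c]]] / [T [F var]]] / [T [F ( [E [T [F var]]] )]]] / [T [F c] ^ [T [F ( [E [T [F var]]] )]]]]

E
E / T
E / T / T
E / T / T / T
T / T / T / T
F / T / T / T
c / T / T / T
c / F / T / T
c / var / T / T
c / var / F / T
c / var / ( E ) / T
c / var / ( T ) / T
c / var / ( F ) / T
c / var / ( var ) / T
c / var / ( var ) / F ^ T
c / var / ( var ) / c ^ T
c / var / ( var ) / c ^ F
c / var / ( var ) / c ^ ( E )
c / var / ( var ) / c ^ ( T )
c / var / ( var ) / c ^ ( F )
c / var / ( var ) / c ^ ( var )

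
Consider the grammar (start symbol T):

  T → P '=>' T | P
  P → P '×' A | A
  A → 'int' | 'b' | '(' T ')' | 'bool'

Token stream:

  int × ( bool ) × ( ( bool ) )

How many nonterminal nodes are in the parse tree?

16

[T [P [P [P [A int]] × [A ( [T [P [A bool]]] )]] × [A ( [T [P [A ( [T [P [A bool]]] )]]] )]]]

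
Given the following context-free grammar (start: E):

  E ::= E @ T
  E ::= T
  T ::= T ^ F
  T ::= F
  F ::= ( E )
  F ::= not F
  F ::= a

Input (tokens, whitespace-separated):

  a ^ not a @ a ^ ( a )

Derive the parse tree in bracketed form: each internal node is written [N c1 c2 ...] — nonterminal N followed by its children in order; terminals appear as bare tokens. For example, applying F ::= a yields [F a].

[E [E [T [T [F a]] ^ [F not [F a]]]] @ [T [T [F a]] ^ [F ( [E [T [F a]]] )]]]

E
E @ T
T @ T
T ^ F @ T
F ^ F @ T
a ^ F @ T
a ^ not F @ T
a ^ not a @ T
a ^ not a @ T ^ F
a ^ not a @ F ^ F
a ^ not a @ a ^ F
a ^ not a @ a ^ ( E )
a ^ not a @ a ^ ( T )
a ^ not a @ a ^ ( F )
a ^ not a @ a ^ ( a )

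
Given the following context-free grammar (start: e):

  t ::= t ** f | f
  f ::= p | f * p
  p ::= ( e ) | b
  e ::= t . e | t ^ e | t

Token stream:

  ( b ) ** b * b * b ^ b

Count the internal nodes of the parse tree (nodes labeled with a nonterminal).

[e [t [t [f [p ( [e [t [f [p b]]]] )]]] ** [f [f [f [p b]] * [p b]] * [p b]]] ^ [e [t [f [p b]]]]]

19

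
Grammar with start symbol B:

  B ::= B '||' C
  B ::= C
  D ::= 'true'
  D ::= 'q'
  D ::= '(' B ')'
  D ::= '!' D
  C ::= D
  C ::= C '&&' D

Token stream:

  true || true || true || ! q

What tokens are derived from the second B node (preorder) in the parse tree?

true || true || true

[B [B [B [B [C [D true]]] || [C [D true]]] || [C [D true]]] || [C [D ! [D q]]]]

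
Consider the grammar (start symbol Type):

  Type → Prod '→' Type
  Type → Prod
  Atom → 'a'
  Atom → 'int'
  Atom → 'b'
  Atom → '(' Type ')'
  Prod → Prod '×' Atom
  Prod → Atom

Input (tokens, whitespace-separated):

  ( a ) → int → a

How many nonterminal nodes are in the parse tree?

12

[Type [Prod [Atom ( [Type [Prod [Atom a]]] )]] → [Type [Prod [Atom int]] → [Type [Prod [Atom a]]]]]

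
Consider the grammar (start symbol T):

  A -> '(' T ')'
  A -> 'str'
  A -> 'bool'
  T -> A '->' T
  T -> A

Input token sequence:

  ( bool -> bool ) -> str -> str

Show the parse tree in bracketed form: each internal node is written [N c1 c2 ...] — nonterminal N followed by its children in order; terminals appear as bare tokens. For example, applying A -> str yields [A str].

T
A -> T
( T ) -> T
( A -> T ) -> T
( bool -> T ) -> T
( bool -> A ) -> T
( bool -> bool ) -> T
( bool -> bool ) -> A -> T
( bool -> bool ) -> str -> T
( bool -> bool ) -> str -> A
( bool -> bool ) -> str -> str

[T [A ( [T [A bool] -> [T [A bool]]] )] -> [T [A str] -> [T [A str]]]]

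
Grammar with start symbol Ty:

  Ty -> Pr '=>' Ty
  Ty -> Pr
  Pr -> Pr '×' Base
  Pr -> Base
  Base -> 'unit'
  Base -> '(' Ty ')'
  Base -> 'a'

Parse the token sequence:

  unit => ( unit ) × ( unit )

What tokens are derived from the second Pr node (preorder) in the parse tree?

[Ty [Pr [Base unit]] => [Ty [Pr [Pr [Base ( [Ty [Pr [Base unit]]] )]] × [Base ( [Ty [Pr [Base unit]]] )]]]]

( unit ) × ( unit )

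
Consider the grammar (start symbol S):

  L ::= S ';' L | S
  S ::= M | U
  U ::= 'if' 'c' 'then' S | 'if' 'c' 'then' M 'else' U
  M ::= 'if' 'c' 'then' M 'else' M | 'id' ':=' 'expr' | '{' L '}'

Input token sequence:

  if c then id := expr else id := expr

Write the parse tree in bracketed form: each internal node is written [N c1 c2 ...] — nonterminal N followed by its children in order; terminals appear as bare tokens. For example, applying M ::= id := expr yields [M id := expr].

[S [M if c then [M id := expr] else [M id := expr]]]

S
M
if c then M else M
if c then id := expr else M
if c then id := expr else id := expr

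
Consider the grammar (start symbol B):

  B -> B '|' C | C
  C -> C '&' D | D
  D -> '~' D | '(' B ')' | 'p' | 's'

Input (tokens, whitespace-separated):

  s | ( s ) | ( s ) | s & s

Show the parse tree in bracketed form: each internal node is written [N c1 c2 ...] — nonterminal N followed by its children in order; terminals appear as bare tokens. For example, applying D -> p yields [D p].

B
B | C
B | C | C
B | C | C | C
C | C | C | C
D | C | C | C
s | C | C | C
s | D | C | C
s | ( B ) | C | C
s | ( C ) | C | C
s | ( D ) | C | C
s | ( s ) | C | C
s | ( s ) | D | C
s | ( s ) | ( B ) | C
s | ( s ) | ( C ) | C
s | ( s ) | ( D ) | C
s | ( s ) | ( s ) | C
s | ( s ) | ( s ) | C & D
s | ( s ) | ( s ) | D & D
s | ( s ) | ( s ) | s & D
s | ( s ) | ( s ) | s & s

[B [B [B [B [C [D s]]] | [C [D ( [B [C [D s]]] )]]] | [C [D ( [B [C [D s]]] )]]] | [C [C [D s]] & [D s]]]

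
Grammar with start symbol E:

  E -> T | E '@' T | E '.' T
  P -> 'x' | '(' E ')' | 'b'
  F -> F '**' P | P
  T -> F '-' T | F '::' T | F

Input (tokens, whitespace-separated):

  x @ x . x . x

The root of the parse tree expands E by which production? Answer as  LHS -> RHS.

E -> E '.' T

[E [E [E [E [T [F [P x]]]] @ [T [F [P x]]]] . [T [F [P x]]]] . [T [F [P x]]]]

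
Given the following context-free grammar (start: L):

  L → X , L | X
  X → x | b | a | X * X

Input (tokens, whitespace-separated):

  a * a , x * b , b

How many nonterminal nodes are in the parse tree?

[L [X [X a] * [X a]] , [L [X [X x] * [X b]] , [L [X b]]]]

10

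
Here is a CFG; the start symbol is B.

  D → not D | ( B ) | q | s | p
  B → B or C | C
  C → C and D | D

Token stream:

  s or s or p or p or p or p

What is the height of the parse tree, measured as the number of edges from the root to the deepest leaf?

[B [B [B [B [B [B [C [D s]]] or [C [D s]]] or [C [D p]]] or [C [D p]]] or [C [D p]]] or [C [D p]]]

8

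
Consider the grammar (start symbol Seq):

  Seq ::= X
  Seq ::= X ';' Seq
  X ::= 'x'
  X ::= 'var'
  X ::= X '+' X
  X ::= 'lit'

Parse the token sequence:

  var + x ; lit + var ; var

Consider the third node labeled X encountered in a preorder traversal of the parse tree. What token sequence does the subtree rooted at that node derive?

[Seq [X [X var] + [X x]] ; [Seq [X [X lit] + [X var]] ; [Seq [X var]]]]

x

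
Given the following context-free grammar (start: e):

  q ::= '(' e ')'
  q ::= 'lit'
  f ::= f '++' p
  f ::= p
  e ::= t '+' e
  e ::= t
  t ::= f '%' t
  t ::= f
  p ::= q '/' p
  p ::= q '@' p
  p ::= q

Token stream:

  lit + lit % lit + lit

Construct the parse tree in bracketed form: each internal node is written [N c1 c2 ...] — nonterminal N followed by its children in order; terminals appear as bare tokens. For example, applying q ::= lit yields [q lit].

e
t + e
f + e
p + e
q + e
lit + e
lit + t + e
lit + f % t + e
lit + p % t + e
lit + q % t + e
lit + lit % t + e
lit + lit % f + e
lit + lit % p + e
lit + lit % q + e
lit + lit % lit + e
lit + lit % lit + t
lit + lit % lit + f
lit + lit % lit + p
lit + lit % lit + q
lit + lit % lit + lit

[e [t [f [p [q lit]]]] + [e [t [f [p [q lit]]] % [t [f [p [q lit]]]]] + [e [t [f [p [q lit]]]]]]]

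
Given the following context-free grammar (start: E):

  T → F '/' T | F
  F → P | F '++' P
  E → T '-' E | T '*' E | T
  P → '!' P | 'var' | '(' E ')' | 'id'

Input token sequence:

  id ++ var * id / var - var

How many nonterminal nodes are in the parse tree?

[E [T [F [F [P id]] ++ [P var]]] * [E [T [F [P id]] / [T [F [P var]]]] - [E [T [F [P var]]]]]]

17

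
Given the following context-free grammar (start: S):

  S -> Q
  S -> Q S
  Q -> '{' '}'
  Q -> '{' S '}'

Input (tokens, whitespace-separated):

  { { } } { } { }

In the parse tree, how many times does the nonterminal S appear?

[S [Q { [S [Q { }]] }] [S [Q { }] [S [Q { }]]]]

4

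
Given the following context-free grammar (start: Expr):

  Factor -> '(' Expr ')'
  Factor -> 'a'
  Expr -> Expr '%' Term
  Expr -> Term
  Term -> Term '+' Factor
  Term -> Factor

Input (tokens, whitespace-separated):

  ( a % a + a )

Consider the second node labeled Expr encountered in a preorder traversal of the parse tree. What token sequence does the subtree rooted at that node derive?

[Expr [Term [Factor ( [Expr [Expr [Term [Factor a]]] % [Term [Term [Factor a]] + [Factor a]]] )]]]

a % a + a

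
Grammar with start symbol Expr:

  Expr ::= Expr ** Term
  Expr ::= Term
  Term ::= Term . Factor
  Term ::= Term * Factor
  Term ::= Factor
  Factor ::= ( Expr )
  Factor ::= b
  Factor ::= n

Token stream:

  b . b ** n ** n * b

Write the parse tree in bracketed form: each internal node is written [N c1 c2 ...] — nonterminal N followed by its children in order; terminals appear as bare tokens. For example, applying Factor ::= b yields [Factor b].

[Expr [Expr [Expr [Term [Term [Factor b]] . [Factor b]]] ** [Term [Factor n]]] ** [Term [Term [Factor n]] * [Factor b]]]

Expr
Expr ** Term
Expr ** Term ** Term
Term ** Term ** Term
Term . Factor ** Term ** Term
Factor . Factor ** Term ** Term
b . Factor ** Term ** Term
b . b ** Term ** Term
b . b ** Factor ** Term
b . b ** n ** Term
b . b ** n ** Term * Factor
b . b ** n ** Factor * Factor
b . b ** n ** n * Factor
b . b ** n ** n * b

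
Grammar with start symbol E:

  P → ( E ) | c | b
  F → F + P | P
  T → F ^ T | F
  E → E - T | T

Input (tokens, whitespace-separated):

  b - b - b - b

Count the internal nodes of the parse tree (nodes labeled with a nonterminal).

16

[E [E [E [E [T [F [P b]]]] - [T [F [P b]]]] - [T [F [P b]]]] - [T [F [P b]]]]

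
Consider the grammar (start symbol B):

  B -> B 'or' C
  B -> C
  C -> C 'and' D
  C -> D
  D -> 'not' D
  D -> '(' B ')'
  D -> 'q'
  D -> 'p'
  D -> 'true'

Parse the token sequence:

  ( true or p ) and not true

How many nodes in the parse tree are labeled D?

5

[B [C [C [D ( [B [B [C [D true]]] or [C [D p]]] )]] and [D not [D true]]]]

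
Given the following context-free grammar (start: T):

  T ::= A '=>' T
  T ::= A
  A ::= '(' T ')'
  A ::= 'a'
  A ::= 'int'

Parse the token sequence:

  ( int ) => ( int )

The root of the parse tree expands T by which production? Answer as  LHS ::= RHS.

T ::= A '=>' T

[T [A ( [T [A int]] )] => [T [A ( [T [A int]] )]]]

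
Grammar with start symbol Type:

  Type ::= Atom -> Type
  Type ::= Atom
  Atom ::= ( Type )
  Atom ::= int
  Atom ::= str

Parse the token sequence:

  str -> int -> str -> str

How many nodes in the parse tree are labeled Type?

[Type [Atom str] -> [Type [Atom int] -> [Type [Atom str] -> [Type [Atom str]]]]]

4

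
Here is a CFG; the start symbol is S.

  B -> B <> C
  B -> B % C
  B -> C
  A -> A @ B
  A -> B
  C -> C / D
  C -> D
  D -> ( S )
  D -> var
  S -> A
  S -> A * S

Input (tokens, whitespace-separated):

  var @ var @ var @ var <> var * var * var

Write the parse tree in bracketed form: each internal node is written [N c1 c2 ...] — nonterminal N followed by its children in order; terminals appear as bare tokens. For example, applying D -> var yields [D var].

[S [A [A [A [A [B [C [D var]]]] @ [B [C [D var]]]] @ [B [C [D var]]]] @ [B [B [C [D var]]] <> [C [D var]]]] * [S [A [B [C [D var]]]] * [S [A [B [C [D var]]]]]]]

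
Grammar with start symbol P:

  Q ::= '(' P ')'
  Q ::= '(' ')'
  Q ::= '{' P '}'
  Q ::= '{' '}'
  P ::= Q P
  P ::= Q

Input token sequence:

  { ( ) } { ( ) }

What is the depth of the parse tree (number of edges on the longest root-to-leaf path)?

5

[P [Q { [P [Q ( )]] }] [P [Q { [P [Q ( )]] }]]]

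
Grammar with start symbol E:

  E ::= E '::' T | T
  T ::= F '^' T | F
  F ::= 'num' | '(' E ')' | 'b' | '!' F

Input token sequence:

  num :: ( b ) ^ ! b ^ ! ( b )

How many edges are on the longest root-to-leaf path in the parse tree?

[E [E [T [F num]]] :: [T [F ( [E [T [F b]]] )] ^ [T [F ! [F b]] ^ [T [F ! [F ( [E [T [F b]]] )]]]]]]

9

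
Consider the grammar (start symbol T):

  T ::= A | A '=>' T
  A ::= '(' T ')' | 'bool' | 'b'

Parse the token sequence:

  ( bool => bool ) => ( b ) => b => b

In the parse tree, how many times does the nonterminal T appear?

7

[T [A ( [T [A bool] => [T [A bool]]] )] => [T [A ( [T [A b]] )] => [T [A b] => [T [A b]]]]]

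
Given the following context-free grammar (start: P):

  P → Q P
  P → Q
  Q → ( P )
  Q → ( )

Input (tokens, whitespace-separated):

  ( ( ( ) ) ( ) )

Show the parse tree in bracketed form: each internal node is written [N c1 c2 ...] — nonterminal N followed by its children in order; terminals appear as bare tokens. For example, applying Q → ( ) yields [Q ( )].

[P [Q ( [P [Q ( [P [Q ( )]] )] [P [Q ( )]]] )]]

P
Q
( P )
( Q P )
( ( P ) P )
( ( Q ) P )
( ( ( ) ) P )
( ( ( ) ) Q )
( ( ( ) ) ( ) )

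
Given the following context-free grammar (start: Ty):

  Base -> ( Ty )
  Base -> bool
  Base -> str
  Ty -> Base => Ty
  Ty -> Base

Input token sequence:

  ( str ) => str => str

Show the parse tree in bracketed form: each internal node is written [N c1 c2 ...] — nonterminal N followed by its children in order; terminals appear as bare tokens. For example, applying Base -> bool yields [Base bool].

Ty
Base => Ty
( Ty ) => Ty
( Base ) => Ty
( str ) => Ty
( str ) => Base => Ty
( str ) => str => Ty
( str ) => str => Base
( str ) => str => str

[Ty [Base ( [Ty [Base str]] )] => [Ty [Base str] => [Ty [Base str]]]]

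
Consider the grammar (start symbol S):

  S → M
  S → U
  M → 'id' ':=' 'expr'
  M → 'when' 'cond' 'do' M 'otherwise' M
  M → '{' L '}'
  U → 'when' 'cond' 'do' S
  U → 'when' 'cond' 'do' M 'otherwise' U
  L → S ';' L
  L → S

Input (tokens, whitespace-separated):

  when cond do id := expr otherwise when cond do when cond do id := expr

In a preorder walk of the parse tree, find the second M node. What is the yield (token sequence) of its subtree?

id := expr

[S [U when cond do [M id := expr] otherwise [U when cond do [S [U when cond do [S [M id := expr]]]]]]]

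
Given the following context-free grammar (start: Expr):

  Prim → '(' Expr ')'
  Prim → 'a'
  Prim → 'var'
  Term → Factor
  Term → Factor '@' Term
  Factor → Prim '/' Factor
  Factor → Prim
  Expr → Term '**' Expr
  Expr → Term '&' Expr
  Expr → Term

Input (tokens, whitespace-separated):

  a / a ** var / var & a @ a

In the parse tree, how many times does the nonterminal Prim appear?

6

[Expr [Term [Factor [Prim a] / [Factor [Prim a]]]] ** [Expr [Term [Factor [Prim var] / [Factor [Prim var]]]] & [Expr [Term [Factor [Prim a]] @ [Term [Factor [Prim a]]]]]]]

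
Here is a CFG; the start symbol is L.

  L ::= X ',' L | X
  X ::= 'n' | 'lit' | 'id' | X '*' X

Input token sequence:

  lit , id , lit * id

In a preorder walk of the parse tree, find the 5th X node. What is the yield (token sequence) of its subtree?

[L [X lit] , [L [X id] , [L [X [X lit] * [X id]]]]]

id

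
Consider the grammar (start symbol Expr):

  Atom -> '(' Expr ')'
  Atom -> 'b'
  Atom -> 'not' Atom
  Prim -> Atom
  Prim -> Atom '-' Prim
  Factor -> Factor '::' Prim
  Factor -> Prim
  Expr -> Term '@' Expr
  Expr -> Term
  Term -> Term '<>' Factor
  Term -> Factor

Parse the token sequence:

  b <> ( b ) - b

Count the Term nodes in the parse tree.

3

[Expr [Term [Term [Factor [Prim [Atom b]]]] <> [Factor [Prim [Atom ( [Expr [Term [Factor [Prim [Atom b]]]]] )] - [Prim [Atom b]]]]]]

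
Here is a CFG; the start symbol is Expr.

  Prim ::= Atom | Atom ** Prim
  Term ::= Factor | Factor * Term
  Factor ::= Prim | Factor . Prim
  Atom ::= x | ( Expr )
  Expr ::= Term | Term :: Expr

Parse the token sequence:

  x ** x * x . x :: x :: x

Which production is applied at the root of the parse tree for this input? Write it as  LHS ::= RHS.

[Expr [Term [Factor [Prim [Atom x] ** [Prim [Atom x]]]] * [Term [Factor [Factor [Prim [Atom x]]] . [Prim [Atom x]]]]] :: [Expr [Term [Factor [Prim [Atom x]]]] :: [Expr [Term [Factor [Prim [Atom x]]]]]]]

Expr ::= Term :: Expr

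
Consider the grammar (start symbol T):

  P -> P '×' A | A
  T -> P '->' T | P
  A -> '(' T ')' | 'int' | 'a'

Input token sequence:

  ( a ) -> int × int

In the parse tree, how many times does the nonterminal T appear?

[T [P [A ( [T [P [A a]]] )]] -> [T [P [P [A int]] × [A int]]]]

3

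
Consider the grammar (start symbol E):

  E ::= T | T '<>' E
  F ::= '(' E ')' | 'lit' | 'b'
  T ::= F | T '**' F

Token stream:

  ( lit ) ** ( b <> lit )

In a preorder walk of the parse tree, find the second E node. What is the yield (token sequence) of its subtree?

[E [T [T [F ( [E [T [F lit]]] )]] ** [F ( [E [T [F b]] <> [E [T [F lit]]]] )]]]

lit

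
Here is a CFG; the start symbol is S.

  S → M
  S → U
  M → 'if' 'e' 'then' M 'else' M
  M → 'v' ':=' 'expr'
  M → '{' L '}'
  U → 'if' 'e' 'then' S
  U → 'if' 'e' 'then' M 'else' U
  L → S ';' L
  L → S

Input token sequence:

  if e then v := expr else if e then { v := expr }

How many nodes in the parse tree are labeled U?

[S [U if e then [M v := expr] else [U if e then [S [M { [L [S [M v := expr]]] }]]]]]

2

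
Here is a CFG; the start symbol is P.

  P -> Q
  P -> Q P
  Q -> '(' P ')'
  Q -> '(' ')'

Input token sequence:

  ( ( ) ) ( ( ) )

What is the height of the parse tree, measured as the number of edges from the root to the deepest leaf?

[P [Q ( [P [Q ( )]] )] [P [Q ( [P [Q ( )]] )]]]

5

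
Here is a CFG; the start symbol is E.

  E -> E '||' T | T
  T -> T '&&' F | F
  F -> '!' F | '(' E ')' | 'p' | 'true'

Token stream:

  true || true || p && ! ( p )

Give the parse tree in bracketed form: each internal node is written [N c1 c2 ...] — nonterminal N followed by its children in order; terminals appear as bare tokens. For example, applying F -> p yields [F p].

[E [E [E [T [F true]]] || [T [F true]]] || [T [T [F p]] && [F ! [F ( [E [T [F p]]] )]]]]

E
E || T
E || T || T
T || T || T
F || T || T
true || T || T
true || F || T
true || true || T
true || true || T && F
true || true || F && F
true || true || p && F
true || true || p && ! F
true || true || p && ! ( E )
true || true || p && ! ( T )
true || true || p && ! ( F )
true || true || p && ! ( p )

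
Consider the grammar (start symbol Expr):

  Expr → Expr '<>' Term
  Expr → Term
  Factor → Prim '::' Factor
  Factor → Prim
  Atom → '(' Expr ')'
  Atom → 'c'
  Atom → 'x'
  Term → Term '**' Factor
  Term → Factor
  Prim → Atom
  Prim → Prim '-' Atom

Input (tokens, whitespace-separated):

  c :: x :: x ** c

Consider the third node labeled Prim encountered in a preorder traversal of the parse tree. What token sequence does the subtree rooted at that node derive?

x

[Expr [Term [Term [Factor [Prim [Atom c]] :: [Factor [Prim [Atom x]] :: [Factor [Prim [Atom x]]]]]] ** [Factor [Prim [Atom c]]]]]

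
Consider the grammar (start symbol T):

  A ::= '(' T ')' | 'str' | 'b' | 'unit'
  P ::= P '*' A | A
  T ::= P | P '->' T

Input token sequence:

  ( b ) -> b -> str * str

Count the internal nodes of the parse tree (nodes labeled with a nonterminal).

14

[T [P [A ( [T [P [A b]]] )]] -> [T [P [A b]] -> [T [P [P [A str]] * [A str]]]]]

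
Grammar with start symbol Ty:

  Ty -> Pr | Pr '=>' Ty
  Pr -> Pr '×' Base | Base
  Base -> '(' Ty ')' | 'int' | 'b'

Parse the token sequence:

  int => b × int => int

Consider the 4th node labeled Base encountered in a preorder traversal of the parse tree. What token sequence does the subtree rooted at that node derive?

int

[Ty [Pr [Base int]] => [Ty [Pr [Pr [Base b]] × [Base int]] => [Ty [Pr [Base int]]]]]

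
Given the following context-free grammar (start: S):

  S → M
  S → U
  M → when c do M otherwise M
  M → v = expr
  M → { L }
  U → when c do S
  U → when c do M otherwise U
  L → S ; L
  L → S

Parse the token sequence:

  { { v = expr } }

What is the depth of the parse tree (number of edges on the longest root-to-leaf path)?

8

[S [M { [L [S [M { [L [S [M v = expr]]] }]]] }]]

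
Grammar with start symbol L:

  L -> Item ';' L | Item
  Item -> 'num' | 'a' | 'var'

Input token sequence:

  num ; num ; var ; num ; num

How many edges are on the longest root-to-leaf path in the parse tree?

[L [Item num] ; [L [Item num] ; [L [Item var] ; [L [Item num] ; [L [Item num]]]]]]

6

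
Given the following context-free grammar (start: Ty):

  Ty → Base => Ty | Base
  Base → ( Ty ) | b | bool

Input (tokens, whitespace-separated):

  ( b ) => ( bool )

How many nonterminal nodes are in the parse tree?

[Ty [Base ( [Ty [Base b]] )] => [Ty [Base ( [Ty [Base bool]] )]]]

8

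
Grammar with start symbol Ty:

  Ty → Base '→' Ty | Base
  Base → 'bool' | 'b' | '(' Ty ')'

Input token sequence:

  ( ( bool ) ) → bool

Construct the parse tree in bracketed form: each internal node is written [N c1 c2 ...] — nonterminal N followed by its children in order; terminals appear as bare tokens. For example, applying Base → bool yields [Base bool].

[Ty [Base ( [Ty [Base ( [Ty [Base bool]] )]] )] → [Ty [Base bool]]]

Ty
Base → Ty
( Ty ) → Ty
( Base ) → Ty
( ( Ty ) ) → Ty
( ( Base ) ) → Ty
( ( bool ) ) → Ty
( ( bool ) ) → Base
( ( bool ) ) → bool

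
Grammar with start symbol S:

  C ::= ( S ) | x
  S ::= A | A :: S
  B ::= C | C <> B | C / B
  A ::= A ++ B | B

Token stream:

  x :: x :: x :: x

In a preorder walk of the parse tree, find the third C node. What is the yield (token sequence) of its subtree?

[S [A [B [C x]]] :: [S [A [B [C x]]] :: [S [A [B [C x]]] :: [S [A [B [C x]]]]]]]

x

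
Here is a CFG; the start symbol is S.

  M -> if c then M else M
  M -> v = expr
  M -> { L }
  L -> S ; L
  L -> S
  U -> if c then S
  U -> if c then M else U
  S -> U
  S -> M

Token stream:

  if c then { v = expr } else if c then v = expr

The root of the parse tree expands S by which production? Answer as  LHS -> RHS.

[S [U if c then [M { [L [S [M v = expr]]] }] else [U if c then [S [M v = expr]]]]]

S -> U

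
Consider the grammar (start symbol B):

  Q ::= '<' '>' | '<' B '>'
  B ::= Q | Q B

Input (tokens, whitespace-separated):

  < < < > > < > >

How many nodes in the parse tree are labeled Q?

4

[B [Q < [B [Q < [B [Q < >]] >] [B [Q < >]]] >]]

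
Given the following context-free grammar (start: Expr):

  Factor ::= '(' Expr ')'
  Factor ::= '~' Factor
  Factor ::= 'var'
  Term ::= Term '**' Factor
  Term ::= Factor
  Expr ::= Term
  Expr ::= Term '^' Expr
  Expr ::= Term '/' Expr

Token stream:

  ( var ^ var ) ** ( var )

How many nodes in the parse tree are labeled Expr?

[Expr [Term [Term [Factor ( [Expr [Term [Factor var]] ^ [Expr [Term [Factor var]]]] )]] ** [Factor ( [Expr [Term [Factor var]]] )]]]

4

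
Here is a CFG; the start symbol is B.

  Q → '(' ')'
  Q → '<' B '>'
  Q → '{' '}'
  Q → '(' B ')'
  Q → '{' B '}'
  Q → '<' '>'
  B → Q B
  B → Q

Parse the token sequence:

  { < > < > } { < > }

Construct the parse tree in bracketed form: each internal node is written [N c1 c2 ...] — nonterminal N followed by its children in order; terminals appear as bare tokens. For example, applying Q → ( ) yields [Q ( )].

B
Q B
{ B } B
{ Q B } B
{ < > B } B
{ < > Q } B
{ < > < > } B
{ < > < > } Q
{ < > < > } { B }
{ < > < > } { Q }
{ < > < > } { < > }

[B [Q { [B [Q < >] [B [Q < >]]] }] [B [Q { [B [Q < >]] }]]]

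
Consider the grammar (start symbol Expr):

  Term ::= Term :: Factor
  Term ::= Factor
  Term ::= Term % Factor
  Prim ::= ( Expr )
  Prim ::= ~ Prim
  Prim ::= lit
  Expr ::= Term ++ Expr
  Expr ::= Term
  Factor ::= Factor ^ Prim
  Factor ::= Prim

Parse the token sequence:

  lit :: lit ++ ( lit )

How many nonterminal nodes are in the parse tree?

[Expr [Term [Term [Factor [Prim lit]]] :: [Factor [Prim lit]]] ++ [Expr [Term [Factor [Prim ( [Expr [Term [Factor [Prim lit]]]] )]]]]]

15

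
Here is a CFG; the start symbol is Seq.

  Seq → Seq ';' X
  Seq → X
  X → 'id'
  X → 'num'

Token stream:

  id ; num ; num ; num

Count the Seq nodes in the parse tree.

4

[Seq [Seq [Seq [Seq [X id]] ; [X num]] ; [X num]] ; [X num]]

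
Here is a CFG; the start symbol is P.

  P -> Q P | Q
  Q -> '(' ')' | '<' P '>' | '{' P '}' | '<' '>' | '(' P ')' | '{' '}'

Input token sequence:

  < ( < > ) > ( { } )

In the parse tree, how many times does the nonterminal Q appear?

[P [Q < [P [Q ( [P [Q < >]] )]] >] [P [Q ( [P [Q { }]] )]]]

5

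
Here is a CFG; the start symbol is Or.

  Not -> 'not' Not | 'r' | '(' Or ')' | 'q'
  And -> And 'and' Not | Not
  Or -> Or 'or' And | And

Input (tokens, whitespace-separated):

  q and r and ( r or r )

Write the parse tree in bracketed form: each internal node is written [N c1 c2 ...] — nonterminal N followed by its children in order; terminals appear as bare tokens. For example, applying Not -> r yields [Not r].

[Or [And [And [And [Not q]] and [Not r]] and [Not ( [Or [Or [And [Not r]]] or [And [Not r]]] )]]]

Or
And
And and Not
And and Not and Not
Not and Not and Not
q and Not and Not
q and r and Not
q and r and ( Or )
q and r and ( Or or And )
q and r and ( And or And )
q and r and ( Not or And )
q and r and ( r or And )
q and r and ( r or Not )
q and r and ( r or r )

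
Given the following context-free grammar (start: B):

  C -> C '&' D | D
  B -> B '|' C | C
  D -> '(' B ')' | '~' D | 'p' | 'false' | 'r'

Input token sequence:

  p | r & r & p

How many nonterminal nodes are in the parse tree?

[B [B [C [D p]]] | [C [C [C [D r]] & [D r]] & [D p]]]

10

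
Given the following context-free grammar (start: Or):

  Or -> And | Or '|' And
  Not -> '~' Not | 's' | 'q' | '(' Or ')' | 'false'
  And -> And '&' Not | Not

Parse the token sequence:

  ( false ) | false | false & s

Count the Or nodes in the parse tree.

[Or [Or [Or [And [Not ( [Or [And [Not false]]] )]]] | [And [Not false]]] | [And [And [Not false]] & [Not s]]]

4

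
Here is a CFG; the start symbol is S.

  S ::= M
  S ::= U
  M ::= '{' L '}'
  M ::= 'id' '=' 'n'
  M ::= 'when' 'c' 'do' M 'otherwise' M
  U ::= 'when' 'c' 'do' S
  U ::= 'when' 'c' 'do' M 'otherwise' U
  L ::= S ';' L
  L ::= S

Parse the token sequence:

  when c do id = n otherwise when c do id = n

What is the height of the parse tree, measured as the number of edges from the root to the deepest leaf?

5

[S [U when c do [M id = n] otherwise [U when c do [S [M id = n]]]]]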